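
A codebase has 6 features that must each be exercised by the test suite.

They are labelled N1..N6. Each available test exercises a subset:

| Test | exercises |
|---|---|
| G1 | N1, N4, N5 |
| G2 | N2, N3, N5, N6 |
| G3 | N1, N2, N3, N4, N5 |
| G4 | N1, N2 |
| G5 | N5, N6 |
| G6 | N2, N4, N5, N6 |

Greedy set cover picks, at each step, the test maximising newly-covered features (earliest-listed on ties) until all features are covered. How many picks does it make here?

Greedy: pick G3 (covers 5 new) → pick G2 (covers 1 new). Total picks: 2.

2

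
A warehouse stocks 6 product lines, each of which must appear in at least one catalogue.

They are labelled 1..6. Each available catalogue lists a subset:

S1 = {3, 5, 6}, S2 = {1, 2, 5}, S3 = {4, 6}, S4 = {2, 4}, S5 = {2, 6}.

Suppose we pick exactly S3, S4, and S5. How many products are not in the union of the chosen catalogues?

3

Union of S3, S4, S5 = {2, 4, 6}.
Not covered: 1, 3, 5 — 3 products.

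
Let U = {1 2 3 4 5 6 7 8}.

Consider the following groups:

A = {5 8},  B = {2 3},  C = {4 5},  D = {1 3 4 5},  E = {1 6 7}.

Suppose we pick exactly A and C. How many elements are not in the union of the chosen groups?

Union of A, C = {4, 5, 8}.
Not covered: 1, 2, 3, 6, 7 — 5 elements.

5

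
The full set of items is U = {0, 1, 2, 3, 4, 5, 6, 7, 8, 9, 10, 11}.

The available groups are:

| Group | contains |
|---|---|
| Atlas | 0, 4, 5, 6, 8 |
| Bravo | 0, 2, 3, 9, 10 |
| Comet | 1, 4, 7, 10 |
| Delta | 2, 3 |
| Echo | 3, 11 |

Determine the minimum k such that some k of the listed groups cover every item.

Atlas and Bravo and Comet and Echo together: Atlas ∪ Bravo ∪ Comet ∪ Echo = {0, 1, 2, 3, 4, 5, 6, 7, 8, 9, 10, 11} — every item is covered.
No 3 of the 5 groups cover everything (all 10 combinations miss at least one item), so 4 is optimal.

4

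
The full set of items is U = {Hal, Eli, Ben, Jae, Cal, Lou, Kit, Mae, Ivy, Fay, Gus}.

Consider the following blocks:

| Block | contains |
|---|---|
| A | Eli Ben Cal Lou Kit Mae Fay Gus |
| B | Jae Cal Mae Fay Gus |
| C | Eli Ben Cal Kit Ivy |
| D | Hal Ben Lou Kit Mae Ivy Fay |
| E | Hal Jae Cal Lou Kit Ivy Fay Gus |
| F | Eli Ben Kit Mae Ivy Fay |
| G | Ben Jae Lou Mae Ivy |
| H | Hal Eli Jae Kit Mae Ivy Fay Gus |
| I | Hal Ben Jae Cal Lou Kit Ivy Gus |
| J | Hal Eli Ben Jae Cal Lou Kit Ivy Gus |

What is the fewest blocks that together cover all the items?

2

Take {H, I}. Their union is {Hal, Eli, Ben, Jae, Cal, Lou, Kit, Mae, Ivy, Fay, Gus}, which is all 11 items.
No single block has all 11 items (the largest, J, has 9), so 2 is optimal.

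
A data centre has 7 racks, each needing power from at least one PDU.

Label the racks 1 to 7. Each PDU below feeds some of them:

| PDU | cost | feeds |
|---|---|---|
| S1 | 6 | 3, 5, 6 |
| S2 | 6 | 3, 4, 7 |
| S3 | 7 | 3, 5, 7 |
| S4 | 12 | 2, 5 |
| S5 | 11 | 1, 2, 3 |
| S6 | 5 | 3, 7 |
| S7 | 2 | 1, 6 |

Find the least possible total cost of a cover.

S2, S4, S7 together cover every rack (S2 ∪ S4 ∪ S7 = {1, 2, 3, 4, 5, 6, 7}); total cost 6 + 12 + 2 = 20.
The greedy pick S7, S2, S1, S5 costs 25; no covering selection beats 20.

20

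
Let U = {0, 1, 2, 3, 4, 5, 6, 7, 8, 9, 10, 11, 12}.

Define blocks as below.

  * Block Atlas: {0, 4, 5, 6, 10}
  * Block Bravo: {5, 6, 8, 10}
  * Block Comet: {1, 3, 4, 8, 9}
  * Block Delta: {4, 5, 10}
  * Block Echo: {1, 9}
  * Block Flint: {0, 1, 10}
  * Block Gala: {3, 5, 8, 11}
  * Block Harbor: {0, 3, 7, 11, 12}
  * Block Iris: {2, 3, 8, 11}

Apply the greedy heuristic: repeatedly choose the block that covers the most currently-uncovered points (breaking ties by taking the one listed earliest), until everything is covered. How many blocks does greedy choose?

Greedy: pick Atlas (covers 5 new) → pick Comet (covers 4 new) → pick Harbor (covers 3 new) → pick Iris (covers 1 new). Total picks: 4.

4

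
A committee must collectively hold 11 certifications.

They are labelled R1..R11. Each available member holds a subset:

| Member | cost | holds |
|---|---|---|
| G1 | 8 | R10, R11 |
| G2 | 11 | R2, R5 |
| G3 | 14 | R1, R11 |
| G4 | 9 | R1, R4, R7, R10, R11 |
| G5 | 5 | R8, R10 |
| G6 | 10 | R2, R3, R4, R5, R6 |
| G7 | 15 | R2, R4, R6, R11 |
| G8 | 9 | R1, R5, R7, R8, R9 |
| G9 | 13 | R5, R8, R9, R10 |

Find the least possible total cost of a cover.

27

G1, G6, G8 together cover every certification (G1 ∪ G6 ∪ G8 = {R1, R2, R3, R4, R5, R6, R7, R8, R9, R10, R11}); total cost 8 + 10 + 9 = 27.
The greedy pick G4, G6, G8 costs 28; no covering selection beats 27.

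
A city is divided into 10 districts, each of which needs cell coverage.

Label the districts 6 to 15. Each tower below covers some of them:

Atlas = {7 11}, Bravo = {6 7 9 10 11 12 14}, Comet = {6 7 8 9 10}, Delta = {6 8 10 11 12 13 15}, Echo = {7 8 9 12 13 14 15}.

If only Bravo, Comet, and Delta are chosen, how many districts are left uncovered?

0

Union of Bravo, Comet, Delta = {6, 7, 8, 9, 10, 11, 12, 13, 14, 15} — that's every district, so 0 are uncovered.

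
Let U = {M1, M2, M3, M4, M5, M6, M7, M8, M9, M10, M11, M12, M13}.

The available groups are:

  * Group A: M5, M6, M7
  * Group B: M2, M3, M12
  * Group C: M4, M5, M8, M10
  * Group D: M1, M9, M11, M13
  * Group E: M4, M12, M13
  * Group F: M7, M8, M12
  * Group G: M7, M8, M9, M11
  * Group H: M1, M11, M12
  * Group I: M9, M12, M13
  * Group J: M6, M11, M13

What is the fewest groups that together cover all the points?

A and B and C and D together: A ∪ B ∪ C ∪ D = {M1, M2, M3, M4, M5, M6, M7, M8, M9, M10, M11, M12, M13} — every point is covered.
Each group has at most 4 points, and 3·4 = 12 < 13 — so at least 4 groups are needed, and 4 is optimal.

4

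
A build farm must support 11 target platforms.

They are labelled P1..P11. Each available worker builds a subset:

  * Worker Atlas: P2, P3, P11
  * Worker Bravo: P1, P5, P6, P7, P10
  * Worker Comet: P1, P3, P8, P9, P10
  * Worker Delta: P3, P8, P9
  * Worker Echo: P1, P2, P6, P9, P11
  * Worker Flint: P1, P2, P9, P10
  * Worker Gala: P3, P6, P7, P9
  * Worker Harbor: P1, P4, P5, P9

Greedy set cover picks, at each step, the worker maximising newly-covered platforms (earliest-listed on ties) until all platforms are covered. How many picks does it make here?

4

Greedy: pick Bravo (covers 5 new) → pick Atlas (covers 3 new) → pick Comet (covers 2 new) → pick Harbor (covers 1 new). Total picks: 4.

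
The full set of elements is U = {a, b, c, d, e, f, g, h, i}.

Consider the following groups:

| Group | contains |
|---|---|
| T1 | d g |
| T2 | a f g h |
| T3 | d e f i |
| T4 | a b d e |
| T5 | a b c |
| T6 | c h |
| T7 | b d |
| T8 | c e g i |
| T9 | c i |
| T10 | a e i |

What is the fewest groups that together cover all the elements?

T2 and T7 and T8 together: T2 ∪ T7 ∪ T8 = {a, b, c, d, e, f, g, h, i} — every element is covered.
Each group has at most 4 elements, and 2·4 = 8 < 9 — so at least 3 groups are needed, and 3 is optimal.

3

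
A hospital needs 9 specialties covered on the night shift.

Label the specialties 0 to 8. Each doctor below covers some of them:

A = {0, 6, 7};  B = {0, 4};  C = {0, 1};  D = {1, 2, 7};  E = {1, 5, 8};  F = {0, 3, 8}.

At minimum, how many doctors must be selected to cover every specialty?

5

Take {A, B, D, E, F}. Their union is {0, 1, 2, 3, 4, 5, 6, 7, 8}, which is all 9 specialties.
No 4 of the 6 doctors cover everything (all 15 combinations miss at least one specialty), so 5 is optimal.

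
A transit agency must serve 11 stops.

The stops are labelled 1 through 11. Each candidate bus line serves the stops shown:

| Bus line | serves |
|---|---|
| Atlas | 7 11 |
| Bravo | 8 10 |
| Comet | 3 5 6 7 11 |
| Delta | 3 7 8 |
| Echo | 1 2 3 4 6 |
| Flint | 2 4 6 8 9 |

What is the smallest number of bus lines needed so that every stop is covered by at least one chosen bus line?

4

Bravo and Comet and Echo and Flint together: Bravo ∪ Comet ∪ Echo ∪ Flint = {1, 2, 3, 4, 5, 6, 7, 8, 9, 10, 11} — every stop is covered.
No 3 of the 6 bus lines cover everything (all 20 combinations miss at least one stop), so 4 is optimal.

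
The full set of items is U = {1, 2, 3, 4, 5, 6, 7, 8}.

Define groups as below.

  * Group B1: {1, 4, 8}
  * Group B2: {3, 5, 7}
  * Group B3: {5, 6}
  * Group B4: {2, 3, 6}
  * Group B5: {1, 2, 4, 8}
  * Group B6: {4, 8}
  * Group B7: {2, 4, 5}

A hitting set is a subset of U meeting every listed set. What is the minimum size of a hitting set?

H = {5, 6, 8} meets every group (each contains at least one member of H), and |H| = 3.
No choice of 2 items meets every group, so 3 is the minimum.

3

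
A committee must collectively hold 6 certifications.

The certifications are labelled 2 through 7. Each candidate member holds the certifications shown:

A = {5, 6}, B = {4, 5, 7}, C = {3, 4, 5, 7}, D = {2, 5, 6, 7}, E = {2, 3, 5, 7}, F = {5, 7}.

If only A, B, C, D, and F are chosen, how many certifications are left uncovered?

Union of A, B, C, D, F = {2, 3, 4, 5, 6, 7} — that's every certification, so 0 are uncovered.

0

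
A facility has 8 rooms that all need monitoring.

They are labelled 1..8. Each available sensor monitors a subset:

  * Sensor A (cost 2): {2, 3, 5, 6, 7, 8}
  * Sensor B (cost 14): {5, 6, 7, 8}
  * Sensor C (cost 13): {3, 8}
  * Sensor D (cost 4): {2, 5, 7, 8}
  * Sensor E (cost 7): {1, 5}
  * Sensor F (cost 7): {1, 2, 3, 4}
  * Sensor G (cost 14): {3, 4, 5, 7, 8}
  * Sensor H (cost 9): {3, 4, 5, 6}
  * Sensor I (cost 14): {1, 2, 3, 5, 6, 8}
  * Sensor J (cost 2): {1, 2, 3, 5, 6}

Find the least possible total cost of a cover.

9

A, F together cover every room (A ∪ F = {1, 2, 3, 4, 5, 6, 7, 8}); total cost 2 + 7 = 9.
The greedy pick A, J, F costs 11; no covering selection beats 9.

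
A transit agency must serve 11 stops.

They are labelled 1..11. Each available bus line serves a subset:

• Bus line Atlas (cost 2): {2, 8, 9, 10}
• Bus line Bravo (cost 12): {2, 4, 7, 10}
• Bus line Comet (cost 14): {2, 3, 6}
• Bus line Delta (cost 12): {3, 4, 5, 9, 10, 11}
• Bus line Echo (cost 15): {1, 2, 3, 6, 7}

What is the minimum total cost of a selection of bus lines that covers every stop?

29

Atlas, Delta, Echo together cover every stop (Atlas ∪ Delta ∪ Echo = {1, 2, 3, 4, 5, 6, 7, 8, 9, 10, 11}); total cost 2 + 12 + 15 = 29.
No covering selection has total cost below 29.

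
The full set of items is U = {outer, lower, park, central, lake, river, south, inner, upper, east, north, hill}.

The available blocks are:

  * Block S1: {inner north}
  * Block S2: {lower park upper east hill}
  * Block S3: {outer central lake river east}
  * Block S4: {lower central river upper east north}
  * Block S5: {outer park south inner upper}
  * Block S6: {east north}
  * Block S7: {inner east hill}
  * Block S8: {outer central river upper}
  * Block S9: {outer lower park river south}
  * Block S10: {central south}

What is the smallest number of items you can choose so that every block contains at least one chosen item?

H = {river, south, north, hill} meets every block (each contains at least one member of H), and |H| = 4.
No choice of 3 items meets every block, so 4 is the minimum.

4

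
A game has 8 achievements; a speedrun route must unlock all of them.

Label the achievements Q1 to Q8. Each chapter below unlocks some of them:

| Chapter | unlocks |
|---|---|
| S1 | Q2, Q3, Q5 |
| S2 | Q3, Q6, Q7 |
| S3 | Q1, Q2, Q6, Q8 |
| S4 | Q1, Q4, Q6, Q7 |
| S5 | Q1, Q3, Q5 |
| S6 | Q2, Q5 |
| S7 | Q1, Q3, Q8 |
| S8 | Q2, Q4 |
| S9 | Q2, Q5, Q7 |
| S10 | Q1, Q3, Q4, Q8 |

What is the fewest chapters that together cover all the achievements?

3

Take {S1, S4, S10}. Their union is {Q1, Q2, Q3, Q4, Q5, Q6, Q7, Q8}, which is all 8 achievements.
No 2 of the 10 chapters cover everything (all 45 combinations miss at least one achievement), so 3 is optimal.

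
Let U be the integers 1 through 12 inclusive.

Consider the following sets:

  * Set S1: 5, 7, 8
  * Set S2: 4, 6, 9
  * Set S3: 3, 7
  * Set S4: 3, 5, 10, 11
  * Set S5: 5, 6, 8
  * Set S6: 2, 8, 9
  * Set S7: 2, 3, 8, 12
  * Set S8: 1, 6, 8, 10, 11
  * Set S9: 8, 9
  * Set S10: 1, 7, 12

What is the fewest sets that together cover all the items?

4

S2, S4, S6, and S10 cover everything between them: the union {1, 2, 3, 4, 5, 6, 7, 8, 9, 10, 11, 12} is all of U.
Only S2 contains 4, so S2 is forced; the remaining 9 items need at least 3 more sets (each remaining set adds at most 4) — so at least 4 sets are needed, and 4 is optimal.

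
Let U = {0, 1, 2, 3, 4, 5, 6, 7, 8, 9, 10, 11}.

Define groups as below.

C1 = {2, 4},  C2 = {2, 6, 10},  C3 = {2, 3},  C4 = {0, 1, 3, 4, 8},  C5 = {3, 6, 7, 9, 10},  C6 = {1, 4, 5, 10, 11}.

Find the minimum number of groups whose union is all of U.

Take {C3, C4, C5, C6}. Their union is {0, 1, 2, 3, 4, 5, 6, 7, 8, 9, 10, 11}, which is all 12 items.
No 3 of the 6 groups cover everything (all 20 combinations miss at least one item), so 4 is optimal.

4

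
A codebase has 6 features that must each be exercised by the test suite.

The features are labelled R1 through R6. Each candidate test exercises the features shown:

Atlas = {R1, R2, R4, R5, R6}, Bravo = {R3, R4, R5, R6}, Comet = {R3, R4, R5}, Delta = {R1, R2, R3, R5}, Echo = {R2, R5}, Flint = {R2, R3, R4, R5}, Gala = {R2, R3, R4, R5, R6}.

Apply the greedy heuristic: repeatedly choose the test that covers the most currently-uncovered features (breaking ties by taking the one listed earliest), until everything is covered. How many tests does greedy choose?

Greedy: pick Atlas (covers 5 new) → pick Bravo (covers 1 new). Total picks: 2.

2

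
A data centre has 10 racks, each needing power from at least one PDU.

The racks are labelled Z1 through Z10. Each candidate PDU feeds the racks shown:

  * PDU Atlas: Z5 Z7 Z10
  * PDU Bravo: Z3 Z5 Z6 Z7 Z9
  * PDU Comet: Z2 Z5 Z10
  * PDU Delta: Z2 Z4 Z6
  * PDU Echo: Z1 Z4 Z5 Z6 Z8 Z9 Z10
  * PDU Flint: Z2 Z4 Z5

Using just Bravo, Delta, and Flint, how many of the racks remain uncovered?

3

Union of Bravo, Delta, Flint = {Z2, Z3, Z4, Z5, Z6, Z7, Z9}.
Not covered: Z1, Z8, Z10 — 3 racks.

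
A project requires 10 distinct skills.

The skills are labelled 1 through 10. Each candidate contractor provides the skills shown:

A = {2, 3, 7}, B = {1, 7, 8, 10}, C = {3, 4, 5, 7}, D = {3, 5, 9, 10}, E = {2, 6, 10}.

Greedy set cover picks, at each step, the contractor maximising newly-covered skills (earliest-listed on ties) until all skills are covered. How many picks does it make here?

Greedy: pick B (covers 4 new) → pick C (covers 3 new) → pick E (covers 2 new) → pick D (covers 1 new). Total picks: 4.

4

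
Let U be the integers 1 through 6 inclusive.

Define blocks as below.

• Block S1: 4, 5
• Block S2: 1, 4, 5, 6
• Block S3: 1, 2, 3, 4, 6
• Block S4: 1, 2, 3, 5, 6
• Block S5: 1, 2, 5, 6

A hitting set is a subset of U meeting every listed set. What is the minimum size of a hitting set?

Take H = {5, 6}. Each listed block contains at least one of these, so H is a hitting set of size 2.
No single element lies in every block, so at least 2 are needed and 2 is optimal.

2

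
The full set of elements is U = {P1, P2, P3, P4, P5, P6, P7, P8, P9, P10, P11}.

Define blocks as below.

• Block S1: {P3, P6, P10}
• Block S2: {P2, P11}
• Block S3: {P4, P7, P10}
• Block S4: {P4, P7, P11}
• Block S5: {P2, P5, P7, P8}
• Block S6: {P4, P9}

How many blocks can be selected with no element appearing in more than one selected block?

3

S1, S2, S6 are pairwise disjoint (S1={P3,P6,P10}; S2={P2,P11}; S6={P4,P9}).
Every remaining block overlaps one of these, and no 4 of the listed blocks are pairwise disjoint, so 3 is the maximum.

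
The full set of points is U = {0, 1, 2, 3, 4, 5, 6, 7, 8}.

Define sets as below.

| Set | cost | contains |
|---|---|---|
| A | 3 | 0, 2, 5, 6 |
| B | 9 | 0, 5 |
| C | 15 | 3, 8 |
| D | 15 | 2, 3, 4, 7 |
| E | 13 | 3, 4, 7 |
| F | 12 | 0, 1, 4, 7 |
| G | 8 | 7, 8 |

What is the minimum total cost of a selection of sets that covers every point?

A, C, F together cover every point (A ∪ C ∪ F = {0, 1, 2, 3, 4, 5, 6, 7, 8}); total cost 3 + 15 + 12 = 30.
No covering selection has total cost below 30.

30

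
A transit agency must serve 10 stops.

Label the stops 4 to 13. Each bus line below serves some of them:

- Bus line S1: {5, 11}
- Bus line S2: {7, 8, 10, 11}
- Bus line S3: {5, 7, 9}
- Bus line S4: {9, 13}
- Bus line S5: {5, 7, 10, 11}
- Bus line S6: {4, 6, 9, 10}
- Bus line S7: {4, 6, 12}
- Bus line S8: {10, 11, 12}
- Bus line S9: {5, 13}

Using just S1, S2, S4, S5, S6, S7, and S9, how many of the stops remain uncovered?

Union of S1, S2, S4, S5, S6, S7, S9 = {4, 5, 6, 7, 8, 9, 10, 11, 12, 13} — that's every stop, so 0 are uncovered.

0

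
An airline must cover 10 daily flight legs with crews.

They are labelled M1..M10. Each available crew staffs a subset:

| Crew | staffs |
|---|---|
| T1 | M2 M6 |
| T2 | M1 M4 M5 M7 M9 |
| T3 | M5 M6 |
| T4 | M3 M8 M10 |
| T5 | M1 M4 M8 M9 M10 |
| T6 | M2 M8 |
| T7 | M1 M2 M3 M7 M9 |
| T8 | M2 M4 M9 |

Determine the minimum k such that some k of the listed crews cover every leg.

3

Take {T1, T2, T4}. Their union is {M1, M2, M3, M4, M5, M6, M7, M8, M9, M10}, which is all 10 legs.
No 2 of the 8 crews cover everything (all 28 combinations miss at least one leg), so 3 is optimal.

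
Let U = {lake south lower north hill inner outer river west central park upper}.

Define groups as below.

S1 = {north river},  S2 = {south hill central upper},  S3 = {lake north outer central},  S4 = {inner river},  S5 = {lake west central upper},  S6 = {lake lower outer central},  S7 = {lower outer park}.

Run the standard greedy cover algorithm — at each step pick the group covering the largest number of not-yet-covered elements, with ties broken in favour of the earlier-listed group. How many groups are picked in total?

5

Greedy: pick S2 (covers 4 new) → pick S3 (covers 3 new) → pick S4 (covers 2 new) → pick S7 (covers 2 new) → pick S5 (covers 1 new). Total picks: 5.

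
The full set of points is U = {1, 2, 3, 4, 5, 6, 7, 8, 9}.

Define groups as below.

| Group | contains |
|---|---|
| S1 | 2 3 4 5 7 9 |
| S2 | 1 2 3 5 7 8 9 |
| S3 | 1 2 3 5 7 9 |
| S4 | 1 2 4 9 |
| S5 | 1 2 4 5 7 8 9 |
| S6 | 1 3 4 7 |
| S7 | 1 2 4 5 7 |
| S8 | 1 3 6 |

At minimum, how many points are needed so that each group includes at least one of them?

The 2 points {1, 2} hit every group.
No single point lies in every group, so at least 2 are needed and 2 is optimal.

2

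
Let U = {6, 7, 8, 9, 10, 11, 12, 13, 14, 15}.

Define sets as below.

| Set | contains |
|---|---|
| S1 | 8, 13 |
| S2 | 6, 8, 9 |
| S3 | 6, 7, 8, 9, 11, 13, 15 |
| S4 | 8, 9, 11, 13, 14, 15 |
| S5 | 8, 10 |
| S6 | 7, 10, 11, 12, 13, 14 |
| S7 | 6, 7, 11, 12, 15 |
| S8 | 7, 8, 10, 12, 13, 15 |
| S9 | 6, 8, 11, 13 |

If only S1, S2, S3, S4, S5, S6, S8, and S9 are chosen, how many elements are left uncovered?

Union of S1, S2, S3, S4, S5, S6, S8, S9 = {6, 7, 8, 9, 10, 11, 12, 13, 14, 15} — that's every element, so 0 are uncovered.

0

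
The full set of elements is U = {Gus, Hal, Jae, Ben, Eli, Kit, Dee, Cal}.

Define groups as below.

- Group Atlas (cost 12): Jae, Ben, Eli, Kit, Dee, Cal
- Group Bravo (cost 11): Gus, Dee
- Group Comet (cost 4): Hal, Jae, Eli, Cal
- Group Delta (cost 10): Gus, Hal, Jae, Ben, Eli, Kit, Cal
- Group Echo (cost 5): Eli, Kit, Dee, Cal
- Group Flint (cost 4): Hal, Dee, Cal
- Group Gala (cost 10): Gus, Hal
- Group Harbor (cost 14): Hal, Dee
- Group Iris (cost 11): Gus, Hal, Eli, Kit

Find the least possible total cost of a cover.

Delta, Flint together cover every element (Delta ∪ Flint = {Gus, Hal, Jae, Ben, Eli, Kit, Dee, Cal}); total cost 10 + 4 = 14.
The greedy pick Comet, Echo, Delta costs 19; no covering selection beats 14.

14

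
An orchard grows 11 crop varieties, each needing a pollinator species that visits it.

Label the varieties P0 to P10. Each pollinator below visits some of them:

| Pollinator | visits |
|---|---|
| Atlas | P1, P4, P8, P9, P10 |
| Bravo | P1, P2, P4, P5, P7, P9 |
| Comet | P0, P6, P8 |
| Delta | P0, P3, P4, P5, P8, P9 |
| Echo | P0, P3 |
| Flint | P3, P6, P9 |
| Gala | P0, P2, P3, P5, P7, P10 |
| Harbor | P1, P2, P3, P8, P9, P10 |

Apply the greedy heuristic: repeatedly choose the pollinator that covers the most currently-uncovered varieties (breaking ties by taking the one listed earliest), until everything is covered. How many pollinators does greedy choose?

Greedy: pick Bravo (covers 6 new) → pick Comet (covers 3 new) → pick Gala (covers 2 new). Total picks: 3.

3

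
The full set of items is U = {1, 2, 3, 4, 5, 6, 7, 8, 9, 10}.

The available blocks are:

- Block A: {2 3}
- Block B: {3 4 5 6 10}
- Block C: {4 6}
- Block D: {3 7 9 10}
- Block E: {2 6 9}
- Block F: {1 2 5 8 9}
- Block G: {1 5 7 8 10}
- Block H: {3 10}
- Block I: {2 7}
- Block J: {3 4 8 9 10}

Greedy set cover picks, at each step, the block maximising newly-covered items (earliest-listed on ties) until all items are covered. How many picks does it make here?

Greedy: pick B (covers 5 new) → pick F (covers 4 new) → pick D (covers 1 new). Total picks: 3.

3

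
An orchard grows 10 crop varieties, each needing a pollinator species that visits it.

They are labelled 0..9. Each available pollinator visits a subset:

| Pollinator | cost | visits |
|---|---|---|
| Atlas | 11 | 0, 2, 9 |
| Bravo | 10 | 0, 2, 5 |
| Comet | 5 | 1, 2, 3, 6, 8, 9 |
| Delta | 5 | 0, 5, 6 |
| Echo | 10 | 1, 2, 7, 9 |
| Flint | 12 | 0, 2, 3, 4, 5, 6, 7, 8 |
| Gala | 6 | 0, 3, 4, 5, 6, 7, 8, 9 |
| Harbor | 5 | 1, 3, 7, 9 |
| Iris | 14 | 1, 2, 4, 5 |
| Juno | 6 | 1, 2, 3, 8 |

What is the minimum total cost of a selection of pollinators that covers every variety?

11

Comet, Gala together cover every variety (Comet ∪ Gala = {0, 1, 2, 3, 4, 5, 6, 7, 8, 9}); total cost 5 + 6 = 11.
No covering selection has total cost below 11.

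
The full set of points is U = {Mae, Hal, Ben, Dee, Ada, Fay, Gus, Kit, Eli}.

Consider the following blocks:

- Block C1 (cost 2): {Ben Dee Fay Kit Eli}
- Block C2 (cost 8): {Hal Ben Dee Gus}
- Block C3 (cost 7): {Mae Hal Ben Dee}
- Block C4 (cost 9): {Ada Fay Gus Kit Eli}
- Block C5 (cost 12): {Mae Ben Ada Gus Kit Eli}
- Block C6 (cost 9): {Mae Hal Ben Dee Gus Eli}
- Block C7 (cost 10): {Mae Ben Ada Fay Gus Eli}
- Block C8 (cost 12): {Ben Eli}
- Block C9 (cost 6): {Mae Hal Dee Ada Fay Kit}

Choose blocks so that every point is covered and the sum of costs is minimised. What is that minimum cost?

C6, C9 together cover every point (C6 ∪ C9 = {Mae, Hal, Ben, Dee, Ada, Fay, Gus, Kit, Eli}); total cost 9 + 6 = 15.
The greedy pick C1, C9, C2 costs 16; no covering selection beats 15.

15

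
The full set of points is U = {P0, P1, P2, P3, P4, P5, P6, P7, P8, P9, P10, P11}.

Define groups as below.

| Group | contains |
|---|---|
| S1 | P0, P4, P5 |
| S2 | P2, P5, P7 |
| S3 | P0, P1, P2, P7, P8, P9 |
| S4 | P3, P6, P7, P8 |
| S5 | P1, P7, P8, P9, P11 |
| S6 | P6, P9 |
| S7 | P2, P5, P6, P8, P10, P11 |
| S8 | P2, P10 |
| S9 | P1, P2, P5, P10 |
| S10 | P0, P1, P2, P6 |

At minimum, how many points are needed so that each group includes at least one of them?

4

The 4 points {P2, P4, P8, P9} hit every group.
No choice of 3 points meets every group, so 4 is the minimum.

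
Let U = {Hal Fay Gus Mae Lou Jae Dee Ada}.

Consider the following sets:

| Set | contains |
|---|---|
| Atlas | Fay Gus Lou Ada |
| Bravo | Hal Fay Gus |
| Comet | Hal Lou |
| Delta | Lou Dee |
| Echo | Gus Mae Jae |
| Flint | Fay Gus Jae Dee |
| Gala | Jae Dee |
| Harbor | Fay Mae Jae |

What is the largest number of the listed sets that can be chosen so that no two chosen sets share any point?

2

Comet, Flint are pairwise disjoint (Comet={Hal,Lou}; Flint={Fay,Gus,Jae,Dee}).
Every remaining set overlaps one of these, and no 3 of the listed sets are pairwise disjoint, so 2 is the maximum.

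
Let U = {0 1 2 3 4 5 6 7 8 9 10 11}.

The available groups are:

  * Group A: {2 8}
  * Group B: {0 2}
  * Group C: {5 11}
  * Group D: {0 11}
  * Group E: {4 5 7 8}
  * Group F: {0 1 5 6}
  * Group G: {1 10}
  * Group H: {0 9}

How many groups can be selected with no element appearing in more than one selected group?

4

A, C, G, H are pairwise disjoint (A={2,8}; C={5,11}; G={1,10}; H={0,9}).
Every remaining group overlaps one of these, and no 5 of the listed groups are pairwise disjoint, so 4 is the maximum.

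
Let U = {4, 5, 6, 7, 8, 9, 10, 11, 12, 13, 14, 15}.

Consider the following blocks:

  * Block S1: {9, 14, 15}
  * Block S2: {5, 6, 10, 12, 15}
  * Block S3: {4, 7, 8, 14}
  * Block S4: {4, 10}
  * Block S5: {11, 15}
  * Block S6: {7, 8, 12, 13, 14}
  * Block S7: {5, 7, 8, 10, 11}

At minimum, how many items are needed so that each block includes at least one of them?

H = {4, 7, 15} meets every block (each contains at least one member of H), and |H| = 3.
The blocks S4, S5, S6 are pairwise disjoint, so any hitting set needs a separate item for each — at least 3. Hence 3 is optimal.

3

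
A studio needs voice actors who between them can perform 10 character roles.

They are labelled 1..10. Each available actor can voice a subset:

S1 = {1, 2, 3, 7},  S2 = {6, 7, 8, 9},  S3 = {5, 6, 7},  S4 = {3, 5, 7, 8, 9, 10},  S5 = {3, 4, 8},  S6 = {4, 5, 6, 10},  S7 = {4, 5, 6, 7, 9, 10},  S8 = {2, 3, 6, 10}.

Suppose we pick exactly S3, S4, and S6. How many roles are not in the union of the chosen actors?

2

Union of S3, S4, S6 = {3, 4, 5, 6, 7, 8, 9, 10}.
Not covered: 1, 2 — 2 roles.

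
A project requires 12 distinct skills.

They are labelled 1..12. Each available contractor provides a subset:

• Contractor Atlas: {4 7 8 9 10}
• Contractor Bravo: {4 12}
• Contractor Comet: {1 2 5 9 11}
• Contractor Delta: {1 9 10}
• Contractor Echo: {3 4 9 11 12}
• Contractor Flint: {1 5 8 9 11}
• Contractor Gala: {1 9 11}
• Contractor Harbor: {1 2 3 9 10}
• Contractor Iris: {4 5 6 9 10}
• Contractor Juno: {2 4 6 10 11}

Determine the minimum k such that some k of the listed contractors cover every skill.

Atlas and Echo and Harbor and Iris together: Atlas ∪ Echo ∪ Harbor ∪ Iris = {1, 2, 3, 4, 5, 6, 7, 8, 9, 10, 11, 12} — every skill is covered.
No 3 of the 10 contractors cover everything (all 120 combinations miss at least one skill), so 4 is optimal.

4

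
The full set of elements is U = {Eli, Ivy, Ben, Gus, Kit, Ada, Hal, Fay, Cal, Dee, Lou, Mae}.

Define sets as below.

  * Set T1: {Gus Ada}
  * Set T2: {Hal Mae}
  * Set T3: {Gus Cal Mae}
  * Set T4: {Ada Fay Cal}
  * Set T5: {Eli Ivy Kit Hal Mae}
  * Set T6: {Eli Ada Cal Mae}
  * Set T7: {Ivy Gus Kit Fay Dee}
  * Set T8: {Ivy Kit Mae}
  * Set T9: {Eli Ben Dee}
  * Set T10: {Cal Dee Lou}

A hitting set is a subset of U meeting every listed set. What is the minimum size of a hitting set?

Take H = {Ada, Dee, Mae}. Each listed set contains at least one of these, so H is a hitting set of size 3.
The sets T1, T5, T10 are pairwise disjoint, so any hitting set needs a separate element for each — at least 3. Hence 3 is optimal.

3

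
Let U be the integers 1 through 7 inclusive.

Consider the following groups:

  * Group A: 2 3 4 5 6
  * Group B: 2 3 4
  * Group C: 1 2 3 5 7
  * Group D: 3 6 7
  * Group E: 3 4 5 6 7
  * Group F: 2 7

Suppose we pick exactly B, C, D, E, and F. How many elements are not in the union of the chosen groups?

Union of B, C, D, E, F = {1, 2, 3, 4, 5, 6, 7} — that's every element, so 0 are uncovered.

0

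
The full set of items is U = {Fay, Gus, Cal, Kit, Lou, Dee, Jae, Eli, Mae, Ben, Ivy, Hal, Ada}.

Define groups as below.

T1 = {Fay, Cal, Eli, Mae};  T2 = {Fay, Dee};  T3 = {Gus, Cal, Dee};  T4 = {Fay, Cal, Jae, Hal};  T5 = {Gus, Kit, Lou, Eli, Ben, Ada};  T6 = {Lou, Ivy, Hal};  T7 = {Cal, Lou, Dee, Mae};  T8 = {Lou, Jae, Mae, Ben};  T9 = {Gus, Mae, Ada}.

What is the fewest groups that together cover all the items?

Take {T4, T5, T6, T7}. Their union is {Fay, Gus, Cal, Kit, Lou, Dee, Jae, Eli, Mae, Ben, Ivy, Hal, Ada}, which is all 13 items.
No 3 of the 9 groups cover everything (all 84 combinations miss at least one item), so 4 is optimal.

4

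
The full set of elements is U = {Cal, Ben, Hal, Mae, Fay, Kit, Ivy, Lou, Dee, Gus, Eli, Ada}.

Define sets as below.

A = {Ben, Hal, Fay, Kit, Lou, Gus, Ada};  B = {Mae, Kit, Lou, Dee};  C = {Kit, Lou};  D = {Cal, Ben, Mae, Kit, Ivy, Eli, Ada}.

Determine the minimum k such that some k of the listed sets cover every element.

3

A, B, and D cover everything between them: the union {Cal, Ben, Hal, Mae, Fay, Kit, Ivy, Lou, Dee, Gus, Eli, Ada} is all of U.
Only D contains Cal, so D is forced; the remaining 5 elements need at least 2 more sets (each remaining set adds at most 4) — so at least 3 sets are needed, and 3 is optimal.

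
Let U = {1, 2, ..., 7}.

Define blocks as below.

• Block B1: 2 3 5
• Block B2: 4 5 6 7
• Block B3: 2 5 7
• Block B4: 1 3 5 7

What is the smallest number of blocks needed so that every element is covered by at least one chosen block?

B1 and B2 and B4 together: B1 ∪ B2 ∪ B4 = {1, 2, 3, 4, 5, 6, 7} — every element is covered.
Only B4 contains 1, so B4 is forced; the remaining 3 elements need at least 2 more blocks (each remaining block adds at most 2) — so at least 3 blocks are needed, and 3 is optimal.

3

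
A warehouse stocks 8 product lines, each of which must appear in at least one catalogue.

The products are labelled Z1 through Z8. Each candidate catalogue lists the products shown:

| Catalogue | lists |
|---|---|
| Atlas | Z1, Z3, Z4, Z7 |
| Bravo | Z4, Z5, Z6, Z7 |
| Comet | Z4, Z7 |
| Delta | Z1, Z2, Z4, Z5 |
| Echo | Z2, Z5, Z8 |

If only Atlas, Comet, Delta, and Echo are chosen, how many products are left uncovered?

Union of Atlas, Comet, Delta, Echo = {Z1, Z2, Z3, Z4, Z5, Z7, Z8}.
Not covered: Z6 — 1 product.

1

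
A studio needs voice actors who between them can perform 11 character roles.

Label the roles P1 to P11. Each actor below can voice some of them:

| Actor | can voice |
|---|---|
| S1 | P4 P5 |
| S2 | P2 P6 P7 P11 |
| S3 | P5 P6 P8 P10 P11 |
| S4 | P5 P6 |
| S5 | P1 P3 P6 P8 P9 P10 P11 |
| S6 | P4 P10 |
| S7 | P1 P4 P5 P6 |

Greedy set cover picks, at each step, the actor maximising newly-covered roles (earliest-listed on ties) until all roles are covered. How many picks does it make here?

Greedy: pick S5 (covers 7 new) → pick S1 (covers 2 new) → pick S2 (covers 2 new). Total picks: 3.

3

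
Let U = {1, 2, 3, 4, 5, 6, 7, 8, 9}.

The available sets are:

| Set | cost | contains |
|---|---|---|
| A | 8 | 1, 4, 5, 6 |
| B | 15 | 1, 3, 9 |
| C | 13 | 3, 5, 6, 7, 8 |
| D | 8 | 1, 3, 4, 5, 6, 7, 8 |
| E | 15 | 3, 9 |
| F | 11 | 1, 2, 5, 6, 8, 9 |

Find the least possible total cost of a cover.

19

D, F together cover every element (D ∪ F = {1, 2, 3, 4, 5, 6, 7, 8, 9}); total cost 8 + 11 = 19.
No covering selection has total cost below 19.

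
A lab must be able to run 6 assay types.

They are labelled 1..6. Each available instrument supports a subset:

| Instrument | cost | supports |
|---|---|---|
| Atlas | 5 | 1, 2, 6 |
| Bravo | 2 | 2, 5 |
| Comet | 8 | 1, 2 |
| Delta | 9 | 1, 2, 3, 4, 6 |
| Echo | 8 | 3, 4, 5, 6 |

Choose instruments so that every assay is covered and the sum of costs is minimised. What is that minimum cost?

11

Bravo, Delta together cover every assay (Bravo ∪ Delta = {1, 2, 3, 4, 5, 6}); total cost 2 + 9 = 11.
No covering selection has total cost below 11.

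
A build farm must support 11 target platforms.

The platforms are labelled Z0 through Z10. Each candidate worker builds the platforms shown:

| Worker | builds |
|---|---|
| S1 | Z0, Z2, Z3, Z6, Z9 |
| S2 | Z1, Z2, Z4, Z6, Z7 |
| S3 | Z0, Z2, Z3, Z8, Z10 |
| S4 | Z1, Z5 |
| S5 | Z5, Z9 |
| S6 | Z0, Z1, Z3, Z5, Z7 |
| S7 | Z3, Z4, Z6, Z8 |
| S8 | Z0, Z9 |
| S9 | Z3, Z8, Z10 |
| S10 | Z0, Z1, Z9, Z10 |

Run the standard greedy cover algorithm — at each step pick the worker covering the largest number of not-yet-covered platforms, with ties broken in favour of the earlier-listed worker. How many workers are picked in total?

Greedy: pick S1 (covers 5 new) → pick S2 (covers 3 new) → pick S3 (covers 2 new) → pick S4 (covers 1 new). Total picks: 4.
(The true minimum cover uses only 3 workers, so greedy is not optimal here.)

4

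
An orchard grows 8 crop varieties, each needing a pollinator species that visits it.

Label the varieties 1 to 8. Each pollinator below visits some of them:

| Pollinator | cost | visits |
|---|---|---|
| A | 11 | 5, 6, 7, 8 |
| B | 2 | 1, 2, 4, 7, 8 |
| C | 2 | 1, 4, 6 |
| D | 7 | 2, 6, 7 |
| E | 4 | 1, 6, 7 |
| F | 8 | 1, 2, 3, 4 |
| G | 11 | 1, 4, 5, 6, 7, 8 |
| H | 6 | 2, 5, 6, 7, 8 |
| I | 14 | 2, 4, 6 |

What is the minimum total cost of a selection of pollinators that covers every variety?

F, H together cover every variety (F ∪ H = {1, 2, 3, 4, 5, 6, 7, 8}); total cost 8 + 6 = 14.
The greedy pick B, C, H, F costs 18; no covering selection beats 14.

14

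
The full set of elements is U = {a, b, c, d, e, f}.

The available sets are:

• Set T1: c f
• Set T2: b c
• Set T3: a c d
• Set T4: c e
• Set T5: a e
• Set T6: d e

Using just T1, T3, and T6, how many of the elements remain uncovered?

1

Union of T1, T3, T6 = {a, c, d, e, f}.
Not covered: b — 1 element.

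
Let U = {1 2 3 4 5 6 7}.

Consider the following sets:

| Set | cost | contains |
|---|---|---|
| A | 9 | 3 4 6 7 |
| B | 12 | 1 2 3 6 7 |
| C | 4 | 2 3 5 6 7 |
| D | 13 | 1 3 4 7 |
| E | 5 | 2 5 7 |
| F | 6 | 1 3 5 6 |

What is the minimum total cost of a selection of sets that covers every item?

C, D together cover every item (C ∪ D = {1, 2, 3, 4, 5, 6, 7}); total cost 4 + 13 = 17.
The greedy pick C, F, A costs 19; no covering selection beats 17.

17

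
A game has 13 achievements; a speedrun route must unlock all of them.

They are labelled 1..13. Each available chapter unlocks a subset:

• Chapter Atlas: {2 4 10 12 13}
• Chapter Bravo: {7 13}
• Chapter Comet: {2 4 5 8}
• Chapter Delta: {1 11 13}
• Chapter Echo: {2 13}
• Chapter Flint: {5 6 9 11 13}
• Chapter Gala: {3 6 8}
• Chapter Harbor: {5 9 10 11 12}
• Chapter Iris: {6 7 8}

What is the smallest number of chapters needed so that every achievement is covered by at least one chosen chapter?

5

Take {Atlas, Bravo, Delta, Gala, Harbor}. Their union is {1, 2, 3, 4, 5, 6, 7, 8, 9, 10, 11, 12, 13}, which is all 13 achievements.
No 4 of the 9 chapters cover everything (all 126 combinations miss at least one achievement), so 5 is optimal.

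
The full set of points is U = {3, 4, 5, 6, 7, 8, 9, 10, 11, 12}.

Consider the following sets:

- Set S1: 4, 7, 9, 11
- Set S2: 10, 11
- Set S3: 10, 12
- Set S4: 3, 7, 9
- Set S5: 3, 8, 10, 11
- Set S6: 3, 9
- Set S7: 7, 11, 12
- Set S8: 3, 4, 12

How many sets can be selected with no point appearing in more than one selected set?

S2, S8 are pairwise disjoint (S2={10,11}; S8={3,4,12}).
Every remaining set overlaps one of these, and no 3 of the listed sets are pairwise disjoint, so 2 is the maximum.

2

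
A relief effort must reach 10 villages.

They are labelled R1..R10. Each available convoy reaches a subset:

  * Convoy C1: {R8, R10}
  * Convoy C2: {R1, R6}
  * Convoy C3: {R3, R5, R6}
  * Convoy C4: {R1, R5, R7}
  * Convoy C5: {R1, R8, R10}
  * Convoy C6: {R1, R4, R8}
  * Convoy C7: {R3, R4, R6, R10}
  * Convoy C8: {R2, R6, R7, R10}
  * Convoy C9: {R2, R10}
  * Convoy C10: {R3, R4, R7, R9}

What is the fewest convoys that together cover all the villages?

Take {C3, C5, C9, C10}. Their union is {R1, R2, R3, R4, R5, R6, R7, R8, R9, R10}, which is all 10 villages.
No 3 of the 10 convoys cover everything (all 120 combinations miss at least one village), so 4 is optimal.

4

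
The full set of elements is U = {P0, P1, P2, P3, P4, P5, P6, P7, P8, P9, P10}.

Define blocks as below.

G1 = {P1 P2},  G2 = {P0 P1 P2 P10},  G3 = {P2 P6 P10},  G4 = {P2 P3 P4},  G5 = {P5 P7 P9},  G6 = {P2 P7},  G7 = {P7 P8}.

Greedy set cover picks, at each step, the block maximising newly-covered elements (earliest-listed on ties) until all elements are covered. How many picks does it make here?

5

Greedy: pick G2 (covers 4 new) → pick G5 (covers 3 new) → pick G4 (covers 2 new) → pick G3 (covers 1 new) → pick G7 (covers 1 new). Total picks: 5.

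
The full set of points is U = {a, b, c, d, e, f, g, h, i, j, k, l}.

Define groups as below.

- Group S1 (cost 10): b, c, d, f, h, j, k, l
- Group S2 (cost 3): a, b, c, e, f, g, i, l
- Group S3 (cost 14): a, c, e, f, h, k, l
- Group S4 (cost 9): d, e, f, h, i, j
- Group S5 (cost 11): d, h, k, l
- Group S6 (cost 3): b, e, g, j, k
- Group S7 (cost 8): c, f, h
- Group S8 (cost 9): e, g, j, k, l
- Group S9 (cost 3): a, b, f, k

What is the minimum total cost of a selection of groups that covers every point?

13

S1, S2 together cover every point (S1 ∪ S2 = {a, b, c, d, e, f, g, h, i, j, k, l}); total cost 10 + 3 = 13.
The greedy pick S2, S6, S4 costs 15; no covering selection beats 13.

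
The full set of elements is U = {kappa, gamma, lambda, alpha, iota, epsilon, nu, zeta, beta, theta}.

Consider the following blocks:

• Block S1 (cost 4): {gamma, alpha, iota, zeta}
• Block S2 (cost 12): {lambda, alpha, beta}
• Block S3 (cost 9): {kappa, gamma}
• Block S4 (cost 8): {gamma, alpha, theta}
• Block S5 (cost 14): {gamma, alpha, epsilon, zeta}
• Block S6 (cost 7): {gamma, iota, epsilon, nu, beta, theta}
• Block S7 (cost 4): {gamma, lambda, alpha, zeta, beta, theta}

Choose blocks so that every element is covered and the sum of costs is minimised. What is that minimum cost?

S3, S6, S7 together cover every element (S3 ∪ S6 ∪ S7 = {kappa, gamma, lambda, alpha, iota, epsilon, nu, zeta, beta, theta}); total cost 9 + 7 + 4 = 20.
No covering selection has total cost below 20.

20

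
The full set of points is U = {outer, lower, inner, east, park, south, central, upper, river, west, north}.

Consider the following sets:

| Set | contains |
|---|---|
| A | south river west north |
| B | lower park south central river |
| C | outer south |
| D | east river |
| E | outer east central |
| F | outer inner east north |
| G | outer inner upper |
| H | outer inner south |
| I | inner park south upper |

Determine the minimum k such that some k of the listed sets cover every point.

A and B and F and G together: A ∪ B ∪ F ∪ G = {outer, lower, inner, east, park, south, central, upper, river, west, north} — every point is covered.
Only A contains west, so A is forced; the remaining 7 points need at least 3 more sets (each remaining set adds at most 3) — so at least 4 sets are needed, and 4 is optimal.

4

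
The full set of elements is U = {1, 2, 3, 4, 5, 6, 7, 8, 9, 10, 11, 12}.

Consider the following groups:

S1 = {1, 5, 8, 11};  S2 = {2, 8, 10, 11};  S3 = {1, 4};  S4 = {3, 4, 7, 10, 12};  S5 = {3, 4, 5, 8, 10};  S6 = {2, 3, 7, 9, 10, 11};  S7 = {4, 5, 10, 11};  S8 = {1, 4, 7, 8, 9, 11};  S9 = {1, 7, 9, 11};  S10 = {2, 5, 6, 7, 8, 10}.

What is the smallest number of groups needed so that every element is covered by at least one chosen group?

3

Take {S4, S9, S10}. Their union is {1, 2, 3, 4, 5, 6, 7, 8, 9, 10, 11, 12}, which is all 12 elements.
Only S10 contains 6, so S10 is forced; the remaining 6 elements need at least 2 more groups (each remaining group adds at most 4) — so at least 3 groups are needed, and 3 is optimal.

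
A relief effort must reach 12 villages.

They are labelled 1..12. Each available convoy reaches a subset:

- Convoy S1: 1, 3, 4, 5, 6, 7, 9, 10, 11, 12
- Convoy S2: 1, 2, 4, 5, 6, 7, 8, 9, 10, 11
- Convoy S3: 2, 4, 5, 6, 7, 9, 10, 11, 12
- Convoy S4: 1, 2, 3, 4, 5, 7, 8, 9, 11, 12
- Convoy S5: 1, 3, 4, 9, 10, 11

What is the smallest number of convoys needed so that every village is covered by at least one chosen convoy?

2

S3 and S4 together: S3 ∪ S4 = {1, 2, 3, 4, 5, 6, 7, 8, 9, 10, 11, 12} — every village is covered.
No single convoy has all 12 villages (the largest, S1, has 10), so 2 is optimal.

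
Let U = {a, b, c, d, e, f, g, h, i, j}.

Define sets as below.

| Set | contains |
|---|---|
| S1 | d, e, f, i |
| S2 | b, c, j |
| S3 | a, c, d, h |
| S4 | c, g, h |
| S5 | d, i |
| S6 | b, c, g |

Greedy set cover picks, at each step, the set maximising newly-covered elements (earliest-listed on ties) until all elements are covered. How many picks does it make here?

4

Greedy: pick S1 (covers 4 new) → pick S2 (covers 3 new) → pick S3 (covers 2 new) → pick S4 (covers 1 new). Total picks: 4.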